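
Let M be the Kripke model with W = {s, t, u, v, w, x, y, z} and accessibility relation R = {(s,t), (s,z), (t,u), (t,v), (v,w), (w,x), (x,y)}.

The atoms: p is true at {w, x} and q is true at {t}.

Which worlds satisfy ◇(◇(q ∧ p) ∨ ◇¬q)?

s: successors {t, z}; ◇(q ∧ p) ∨ ◇¬q there: t:T, z:F. ✓
t: successors {u, v}; ◇(q ∧ p) ∨ ◇¬q there: u:F, v:T. ✓
u: no successors, so ◇(◇(q ∧ p) ∨ ◇¬q) fails. ✗
v: successors {w}; ◇(q ∧ p) ∨ ◇¬q there: w:T. ✓
w: successors {x}; ◇(q ∧ p) ∨ ◇¬q there: x:T. ✓
x: successors {y}; ◇(q ∧ p) ∨ ◇¬q there: y:F. ✗
y: no successors, so ◇(◇(q ∧ p) ∨ ◇¬q) fails. ✗
z: no successors, so ◇(◇(q ∧ p) ∨ ◇¬q) fails. ✗

{s, t, v, w}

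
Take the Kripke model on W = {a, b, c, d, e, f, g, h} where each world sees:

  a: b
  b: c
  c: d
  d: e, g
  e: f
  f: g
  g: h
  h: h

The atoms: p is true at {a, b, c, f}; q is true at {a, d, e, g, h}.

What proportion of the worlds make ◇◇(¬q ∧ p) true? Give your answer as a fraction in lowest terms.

a: successors {b}; ◇(¬q ∧ p) there: b:T. ✓
b: successors {c}; ◇(¬q ∧ p) there: c:F. ✗
c: successors {d}; ◇(¬q ∧ p) there: d:F. ✗
d: successors {e, g}; ◇(¬q ∧ p) there: e:T, g:F. ✓
e: successors {f}; ◇(¬q ∧ p) there: f:F. ✗
f: successors {g}; ◇(¬q ∧ p) there: g:F. ✗
g: successors {h}; ◇(¬q ∧ p) there: h:F. ✗
h: successors {h}; ◇(¬q ∧ p) there: h:F. ✗
That's 2 of 8 worlds, so 2/8 = 1/4.

1/4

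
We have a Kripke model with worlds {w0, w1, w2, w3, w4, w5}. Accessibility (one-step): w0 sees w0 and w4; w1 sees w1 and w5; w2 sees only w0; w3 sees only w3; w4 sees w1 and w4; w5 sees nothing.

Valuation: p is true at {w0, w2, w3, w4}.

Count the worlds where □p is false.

2

w0: successors {w0, w4}; p there: w0:T, w4:T. ✓
w1: successors {w1, w5}; p there: w1:F, w5:F. ✗
w2: successors {w0}; p there: w0:T. ✓
w3: successors {w3}; p there: w3:T. ✓
w4: successors {w1, w4}; p there: w1:F, w4:T. ✗
w5: no successors, so □p holds vacuously. ✓
Satisfying worlds: {w0, w2, w3, w5}.
So □p fails at the other 2 worlds.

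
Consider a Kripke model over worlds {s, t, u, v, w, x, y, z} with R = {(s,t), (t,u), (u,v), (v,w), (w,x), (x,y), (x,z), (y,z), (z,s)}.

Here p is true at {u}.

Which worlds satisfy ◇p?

s: successors {t}; p there: t:F. ✗
t: successors {u}; p there: u:T. ✓
u: successors {v}; p there: v:F. ✗
v: successors {w}; p there: w:F. ✗
w: successors {x}; p there: x:F. ✗
x: successors {y, z}; p there: y:F, z:F. ✗
y: successors {z}; p there: z:F. ✗
z: successors {s}; p there: s:F. ✗

{t}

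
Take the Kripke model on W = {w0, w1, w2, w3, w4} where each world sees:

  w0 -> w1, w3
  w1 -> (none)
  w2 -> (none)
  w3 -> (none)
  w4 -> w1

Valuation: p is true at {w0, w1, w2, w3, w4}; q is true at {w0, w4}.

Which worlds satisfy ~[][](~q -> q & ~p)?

∅

w0: [][](~q -> q & ~p) is T. ✗
w1: [][](~q -> q & ~p) is T. ✗
w2: [][](~q -> q & ~p) is T. ✗
w3: [][](~q -> q & ~p) is T. ✗
w4: [][](~q -> q & ~p) is T. ✗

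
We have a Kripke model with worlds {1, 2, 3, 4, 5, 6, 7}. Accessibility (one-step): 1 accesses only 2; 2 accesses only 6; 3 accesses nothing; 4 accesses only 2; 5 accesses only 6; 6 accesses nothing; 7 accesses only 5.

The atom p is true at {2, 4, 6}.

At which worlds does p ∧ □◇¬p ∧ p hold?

1: p ∧ □◇¬p is F, p is F. ✗
2: p ∧ □◇¬p is F, p is T. ✗
3: p ∧ □◇¬p is F, p is F. ✗
4: p ∧ □◇¬p is F, p is T. ✗
5: p ∧ □◇¬p is F, p is F. ✗
6: p ∧ □◇¬p is T, p is T. ✓
7: p ∧ □◇¬p is F, p is F. ✗

{6}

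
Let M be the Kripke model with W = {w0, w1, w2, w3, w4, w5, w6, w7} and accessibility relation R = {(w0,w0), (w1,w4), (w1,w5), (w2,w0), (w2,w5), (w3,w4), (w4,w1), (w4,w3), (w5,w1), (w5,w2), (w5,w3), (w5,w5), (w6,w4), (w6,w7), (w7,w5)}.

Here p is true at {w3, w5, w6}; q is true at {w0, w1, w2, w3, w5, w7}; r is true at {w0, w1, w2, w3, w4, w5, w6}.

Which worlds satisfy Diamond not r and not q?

w0: Diamond not r is F, not q is F. ✗
w1: Diamond not r is F, not q is F. ✗
w2: Diamond not r is F, not q is F. ✗
w3: Diamond not r is F, not q is F. ✗
w4: Diamond not r is F, not q is T. ✗
w5: Diamond not r is F, not q is F. ✗
w6: Diamond not r is T, not q is T. ✓
w7: Diamond not r is F, not q is F. ✗

{w6}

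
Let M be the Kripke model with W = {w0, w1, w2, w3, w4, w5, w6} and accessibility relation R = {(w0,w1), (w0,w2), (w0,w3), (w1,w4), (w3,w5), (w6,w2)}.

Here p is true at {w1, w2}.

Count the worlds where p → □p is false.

w0: p is F, □p is F. ✓
w1: p is T, □p is F. ✗
w2: p is T, □p is T. ✓
w3: p is F, □p is F. ✓
w4: p is F, □p is T. ✓
w5: p is F, □p is T. ✓
w6: p is F, □p is T. ✓
Satisfying worlds: {w0, w2, w3, w4, w5, w6}.
So p → □p fails at the other 1 world.

1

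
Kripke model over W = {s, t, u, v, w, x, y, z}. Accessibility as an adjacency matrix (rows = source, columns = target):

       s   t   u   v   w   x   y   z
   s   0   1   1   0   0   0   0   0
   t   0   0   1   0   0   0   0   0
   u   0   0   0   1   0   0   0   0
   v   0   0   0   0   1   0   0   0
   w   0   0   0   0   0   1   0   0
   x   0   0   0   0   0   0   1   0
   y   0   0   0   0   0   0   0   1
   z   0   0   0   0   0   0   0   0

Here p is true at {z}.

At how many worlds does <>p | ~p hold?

s: <>p is F, ~p is T. ✓
t: <>p is F, ~p is T. ✓
u: <>p is F, ~p is T. ✓
v: <>p is F, ~p is T. ✓
w: <>p is F, ~p is T. ✓
x: <>p is F, ~p is T. ✓
y: <>p is T, ~p is T. ✓
z: <>p is F, ~p is F. ✗
Satisfying worlds: {s, t, u, v, w, x, y}.

7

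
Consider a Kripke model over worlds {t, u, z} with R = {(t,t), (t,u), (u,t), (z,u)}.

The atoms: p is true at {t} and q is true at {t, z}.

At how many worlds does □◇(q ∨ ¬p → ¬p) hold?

t: successors {t, u}; ◇(q ∨ ¬p → ¬p) there: t:T, u:F. ✗
u: successors {t}; ◇(q ∨ ¬p → ¬p) there: t:T. ✓
z: successors {u}; ◇(q ∨ ¬p → ¬p) there: u:F. ✗
Satisfying worlds: {u}.

1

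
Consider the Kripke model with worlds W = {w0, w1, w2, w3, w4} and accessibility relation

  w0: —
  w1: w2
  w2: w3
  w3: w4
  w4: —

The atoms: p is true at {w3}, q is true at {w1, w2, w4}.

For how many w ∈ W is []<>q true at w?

w0: no successors, so []<>q holds vacuously. ✓
w1: successors {w2}; <>q there: w2:F. ✗
w2: successors {w3}; <>q there: w3:T. ✓
w3: successors {w4}; <>q there: w4:F. ✗
w4: no successors, so []<>q holds vacuously. ✓
Satisfying worlds: {w0, w2, w4}.

3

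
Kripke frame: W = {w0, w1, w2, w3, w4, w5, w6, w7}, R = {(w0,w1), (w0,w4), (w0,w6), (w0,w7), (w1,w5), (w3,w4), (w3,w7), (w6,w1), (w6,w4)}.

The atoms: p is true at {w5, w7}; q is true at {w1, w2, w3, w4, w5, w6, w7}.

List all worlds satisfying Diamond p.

{w0, w1, w3}

w0: successors {w1, w4, w6, w7}; p there: w1:F, w4:F, w6:F, w7:T. ✓
w1: successors {w5}; p there: w5:T. ✓
w2: no successors, so Diamond p fails. ✗
w3: successors {w4, w7}; p there: w4:F, w7:T. ✓
w4: no successors, so Diamond p fails. ✗
w5: no successors, so Diamond p fails. ✗
w6: successors {w1, w4}; p there: w1:F, w4:F. ✗
w7: no successors, so Diamond p fails. ✗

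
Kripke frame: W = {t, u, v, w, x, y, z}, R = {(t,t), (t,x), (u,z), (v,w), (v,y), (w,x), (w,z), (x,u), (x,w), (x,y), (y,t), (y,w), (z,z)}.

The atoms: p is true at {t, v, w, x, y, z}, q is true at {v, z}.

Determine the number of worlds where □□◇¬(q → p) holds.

t: successors {t, x}; □◇¬(q → p) there: t:F, x:F. ✗
u: successors {z}; □◇¬(q → p) there: z:F. ✗
v: successors {w, y}; □◇¬(q → p) there: w:F, y:F. ✗
w: successors {x, z}; □◇¬(q → p) there: x:F, z:F. ✗
x: successors {u, w, y}; □◇¬(q → p) there: u:F, w:F, y:F. ✗
y: successors {t, w}; □◇¬(q → p) there: t:F, w:F. ✗
z: successors {z}; □◇¬(q → p) there: z:F. ✗
Satisfying worlds: ∅.

0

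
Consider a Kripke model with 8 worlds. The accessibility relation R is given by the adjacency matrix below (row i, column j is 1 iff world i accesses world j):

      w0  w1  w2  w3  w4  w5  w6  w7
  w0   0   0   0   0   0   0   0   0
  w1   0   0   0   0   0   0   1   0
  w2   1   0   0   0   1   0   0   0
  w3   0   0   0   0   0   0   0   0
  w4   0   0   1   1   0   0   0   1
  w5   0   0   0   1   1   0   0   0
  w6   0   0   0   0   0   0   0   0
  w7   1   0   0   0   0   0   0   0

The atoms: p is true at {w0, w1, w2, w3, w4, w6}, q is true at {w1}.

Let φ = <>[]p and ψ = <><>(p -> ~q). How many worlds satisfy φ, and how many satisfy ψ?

5 and 3

For <>[]p:
w0: no successors, so <>[]p fails. ✗
w1: successors {w6}; []p there: w6:T. ✓
w2: successors {w0, w4}; []p there: w0:T, w4:F. ✓
w3: no successors, so <>[]p fails. ✗
w4: successors {w2, w3, w7}; []p there: w2:T, w3:T, w7:T. ✓
w5: successors {w3, w4}; []p there: w3:T, w4:F. ✓
w6: no successors, so <>[]p fails. ✗
w7: successors {w0}; []p there: w0:T. ✓
— 5 worlds.
For <><>(p -> ~q):
w0: no successors, so <><>(p -> ~q) fails. ✗
w1: successors {w6}; <>(p -> ~q) there: w6:F. ✗
w2: successors {w0, w4}; <>(p -> ~q) there: w0:F, w4:T. ✓
w3: no successors, so <><>(p -> ~q) fails. ✗
w4: successors {w2, w3, w7}; <>(p -> ~q) there: w2:T, w3:F, w7:T. ✓
w5: successors {w3, w4}; <>(p -> ~q) there: w3:F, w4:T. ✓
w6: no successors, so <><>(p -> ~q) fails. ✗
w7: successors {w0}; <>(p -> ~q) there: w0:F. ✗
— 3 worlds.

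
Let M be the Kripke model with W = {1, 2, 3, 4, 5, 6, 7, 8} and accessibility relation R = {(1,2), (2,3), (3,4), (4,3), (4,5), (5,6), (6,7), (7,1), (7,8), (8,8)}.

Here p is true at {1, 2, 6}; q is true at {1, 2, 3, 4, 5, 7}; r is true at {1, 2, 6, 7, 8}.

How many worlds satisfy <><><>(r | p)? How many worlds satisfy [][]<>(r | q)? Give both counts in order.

6 and 8

For <><><>(r | p):
1: successors {2}; <><>(r | p) there: 2:F. ✗
2: successors {3}; <><>(r | p) there: 3:F. ✗
3: successors {4}; <><>(r | p) there: 4:T. ✓
4: successors {3, 5}; <><>(r | p) there: 3:F, 5:T. ✓
5: successors {6}; <><>(r | p) there: 6:T. ✓
6: successors {7}; <><>(r | p) there: 7:T. ✓
7: successors {1, 8}; <><>(r | p) there: 1:F, 8:T. ✓
8: successors {8}; <><>(r | p) there: 8:T. ✓
— 6 worlds.
For [][]<>(r | q):
1: successors {2}; []<>(r | q) there: 2:T. ✓
2: successors {3}; []<>(r | q) there: 3:T. ✓
3: successors {4}; []<>(r | q) there: 4:T. ✓
4: successors {3, 5}; []<>(r | q) there: 3:T, 5:T. ✓
5: successors {6}; []<>(r | q) there: 6:T. ✓
6: successors {7}; []<>(r | q) there: 7:T. ✓
7: successors {1, 8}; []<>(r | q) there: 1:T, 8:T. ✓
8: successors {8}; []<>(r | q) there: 8:T. ✓
— 8 worlds.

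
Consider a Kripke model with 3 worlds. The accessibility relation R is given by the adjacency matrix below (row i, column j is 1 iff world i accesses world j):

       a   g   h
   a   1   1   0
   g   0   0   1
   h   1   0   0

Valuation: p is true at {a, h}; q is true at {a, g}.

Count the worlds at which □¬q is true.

1

a: successors {a, g}; ¬q there: a:F, g:F. ✗
g: successors {h}; ¬q there: h:T. ✓
h: successors {a}; ¬q there: a:F. ✗
Satisfying worlds: {g}.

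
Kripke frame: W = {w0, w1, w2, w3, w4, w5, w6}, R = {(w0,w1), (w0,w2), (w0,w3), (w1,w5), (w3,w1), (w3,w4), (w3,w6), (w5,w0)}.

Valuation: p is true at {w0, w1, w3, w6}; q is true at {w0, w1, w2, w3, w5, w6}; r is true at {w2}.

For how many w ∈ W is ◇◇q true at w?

4

w0: successors {w1, w2, w3}; ◇q there: w1:T, w2:F, w3:T. ✓
w1: successors {w5}; ◇q there: w5:T. ✓
w2: no successors, so ◇◇q fails. ✗
w3: successors {w1, w4, w6}; ◇q there: w1:T, w4:F, w6:F. ✓
w4: no successors, so ◇◇q fails. ✗
w5: successors {w0}; ◇q there: w0:T. ✓
w6: no successors, so ◇◇q fails. ✗
Satisfying worlds: {w0, w1, w3, w5}.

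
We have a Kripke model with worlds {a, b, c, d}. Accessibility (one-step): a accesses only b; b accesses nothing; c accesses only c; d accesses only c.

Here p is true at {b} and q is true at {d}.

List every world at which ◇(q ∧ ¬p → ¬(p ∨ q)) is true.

{a, c, d}

a: successors {b}; q ∧ ¬p → ¬(p ∨ q) there: b:T. ✓
b: no successors, so ◇(q ∧ ¬p → ¬(p ∨ q)) fails. ✗
c: successors {c}; q ∧ ¬p → ¬(p ∨ q) there: c:T. ✓
d: successors {c}; q ∧ ¬p → ¬(p ∨ q) there: c:T. ✓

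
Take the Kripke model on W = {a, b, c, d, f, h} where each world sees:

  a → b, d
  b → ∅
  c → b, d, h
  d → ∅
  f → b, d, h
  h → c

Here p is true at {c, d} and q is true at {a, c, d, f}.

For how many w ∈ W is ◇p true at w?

4

a: successors {b, d}; p there: b:F, d:T. ✓
b: no successors, so ◇p fails. ✗
c: successors {b, d, h}; p there: b:F, d:T, h:F. ✓
d: no successors, so ◇p fails. ✗
f: successors {b, d, h}; p there: b:F, d:T, h:F. ✓
h: successors {c}; p there: c:T. ✓
Satisfying worlds: {a, c, f, h}.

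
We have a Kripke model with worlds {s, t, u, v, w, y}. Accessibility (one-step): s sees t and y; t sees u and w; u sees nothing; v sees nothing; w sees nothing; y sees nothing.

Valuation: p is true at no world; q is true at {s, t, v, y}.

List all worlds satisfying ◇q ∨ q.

{s, t, v, y}

s: ◇q is T, q is T. ✓
t: ◇q is F, q is T. ✓
u: ◇q is F, q is F. ✗
v: ◇q is F, q is T. ✓
w: ◇q is F, q is F. ✗
y: ◇q is F, q is T. ✓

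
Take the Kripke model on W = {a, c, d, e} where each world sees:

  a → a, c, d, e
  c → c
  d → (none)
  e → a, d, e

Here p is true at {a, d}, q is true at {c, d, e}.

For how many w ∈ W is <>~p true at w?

3

a: successors {a, c, d, e}; ~p there: a:F, c:T, d:F, e:T. ✓
c: successors {c}; ~p there: c:T. ✓
d: no successors, so <>~p fails. ✗
e: successors {a, d, e}; ~p there: a:F, d:F, e:T. ✓
Satisfying worlds: {a, c, e}.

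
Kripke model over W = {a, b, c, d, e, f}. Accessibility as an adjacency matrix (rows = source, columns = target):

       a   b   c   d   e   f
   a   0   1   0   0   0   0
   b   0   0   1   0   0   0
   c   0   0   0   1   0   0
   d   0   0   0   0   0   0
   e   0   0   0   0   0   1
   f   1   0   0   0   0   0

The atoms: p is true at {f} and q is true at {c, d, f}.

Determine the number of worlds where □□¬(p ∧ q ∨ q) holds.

4

a: successors {b}; □¬(p ∧ q ∨ q) there: b:F. ✗
b: successors {c}; □¬(p ∧ q ∨ q) there: c:F. ✗
c: successors {d}; □¬(p ∧ q ∨ q) there: d:T. ✓
d: no successors, so □□¬(p ∧ q ∨ q) holds vacuously. ✓
e: successors {f}; □¬(p ∧ q ∨ q) there: f:T. ✓
f: successors {a}; □¬(p ∧ q ∨ q) there: a:T. ✓
Satisfying worlds: {c, d, e, f}.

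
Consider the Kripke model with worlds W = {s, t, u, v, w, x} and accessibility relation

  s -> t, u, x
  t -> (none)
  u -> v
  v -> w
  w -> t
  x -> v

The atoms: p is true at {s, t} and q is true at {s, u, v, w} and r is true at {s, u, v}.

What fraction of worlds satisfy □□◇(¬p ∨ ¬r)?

s: successors {t, u, x}; □◇(¬p ∨ ¬r) there: t:T, u:T, x:T. ✓
t: no successors, so □□◇(¬p ∨ ¬r) holds vacuously. ✓
u: successors {v}; □◇(¬p ∨ ¬r) there: v:T. ✓
v: successors {w}; □◇(¬p ∨ ¬r) there: w:F. ✗
w: successors {t}; □◇(¬p ∨ ¬r) there: t:T. ✓
x: successors {v}; □◇(¬p ∨ ¬r) there: v:T. ✓
That's 5 of 6 worlds, so 5/6.

5/6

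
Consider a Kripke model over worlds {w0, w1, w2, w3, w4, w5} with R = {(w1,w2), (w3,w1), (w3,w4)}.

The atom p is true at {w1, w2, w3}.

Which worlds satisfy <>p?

{w1, w3}

w0: no successors, so <>p fails. ✗
w1: successors {w2}; p there: w2:T. ✓
w2: no successors, so <>p fails. ✗
w3: successors {w1, w4}; p there: w1:T, w4:F. ✓
w4: no successors, so <>p fails. ✗
w5: no successors, so <>p fails. ✗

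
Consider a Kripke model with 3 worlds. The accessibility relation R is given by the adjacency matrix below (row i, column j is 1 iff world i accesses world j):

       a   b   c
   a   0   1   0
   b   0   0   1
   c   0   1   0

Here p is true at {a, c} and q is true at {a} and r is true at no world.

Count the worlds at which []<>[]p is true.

a: successors {b}; <>[]p there: b:F. ✗
b: successors {c}; <>[]p there: c:T. ✓
c: successors {b}; <>[]p there: b:F. ✗
Satisfying worlds: {b}.

1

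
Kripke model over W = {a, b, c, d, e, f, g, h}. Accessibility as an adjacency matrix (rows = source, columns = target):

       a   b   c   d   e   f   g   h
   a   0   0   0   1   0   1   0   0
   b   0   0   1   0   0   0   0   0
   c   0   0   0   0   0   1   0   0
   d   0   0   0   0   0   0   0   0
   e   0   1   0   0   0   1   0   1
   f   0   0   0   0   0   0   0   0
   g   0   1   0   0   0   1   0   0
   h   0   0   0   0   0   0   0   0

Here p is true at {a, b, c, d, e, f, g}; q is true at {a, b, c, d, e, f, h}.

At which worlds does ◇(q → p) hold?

{a, b, c, e, g}

a: successors {d, f}; q → p there: d:T, f:T. ✓
b: successors {c}; q → p there: c:T. ✓
c: successors {f}; q → p there: f:T. ✓
d: no successors, so ◇(q → p) fails. ✗
e: successors {b, f, h}; q → p there: b:T, f:T, h:F. ✓
f: no successors, so ◇(q → p) fails. ✗
g: successors {b, f}; q → p there: b:T, f:T. ✓
h: no successors, so ◇(q → p) fails. ✗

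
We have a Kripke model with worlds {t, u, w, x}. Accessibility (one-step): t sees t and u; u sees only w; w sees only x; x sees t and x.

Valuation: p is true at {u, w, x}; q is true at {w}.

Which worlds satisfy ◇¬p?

{t, x}

t: successors {t, u}; ¬p there: t:T, u:F. ✓
u: successors {w}; ¬p there: w:F. ✗
w: successors {x}; ¬p there: x:F. ✗
x: successors {t, x}; ¬p there: t:T, x:F. ✓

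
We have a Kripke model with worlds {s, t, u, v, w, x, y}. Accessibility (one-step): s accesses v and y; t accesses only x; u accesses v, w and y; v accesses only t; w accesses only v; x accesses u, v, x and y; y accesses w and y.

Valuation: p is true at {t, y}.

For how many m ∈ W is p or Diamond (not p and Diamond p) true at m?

6

s: p is F, Diamond (not p and Diamond p) is T. ✓
t: p is T, Diamond (not p and Diamond p) is T. ✓
u: p is F, Diamond (not p and Diamond p) is T. ✓
v: p is F, Diamond (not p and Diamond p) is F. ✗
w: p is F, Diamond (not p and Diamond p) is T. ✓
x: p is F, Diamond (not p and Diamond p) is T. ✓
y: p is T, Diamond (not p and Diamond p) is F. ✓
Satisfying worlds: {s, t, u, w, x, y}.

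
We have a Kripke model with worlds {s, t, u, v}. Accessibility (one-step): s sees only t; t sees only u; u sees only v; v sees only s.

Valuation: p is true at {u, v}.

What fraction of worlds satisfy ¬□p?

1/2

s: □p is F. ✓
t: □p is T. ✗
u: □p is T. ✗
v: □p is F. ✓
That's 2 of 4 worlds, so 2/4 = 1/2.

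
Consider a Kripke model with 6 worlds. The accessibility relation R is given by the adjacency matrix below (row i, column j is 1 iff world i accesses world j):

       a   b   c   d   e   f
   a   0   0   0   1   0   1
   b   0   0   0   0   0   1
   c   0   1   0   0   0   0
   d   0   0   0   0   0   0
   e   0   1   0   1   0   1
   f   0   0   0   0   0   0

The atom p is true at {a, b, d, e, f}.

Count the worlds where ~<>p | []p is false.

0

a: ~<>p is F, []p is T. ✓
b: ~<>p is F, []p is T. ✓
c: ~<>p is F, []p is T. ✓
d: ~<>p is T, []p is T. ✓
e: ~<>p is F, []p is T. ✓
f: ~<>p is T, []p is T. ✓
Satisfying worlds: {a, b, c, d, e, f}.
So ~<>p | []p fails at the other 0 worlds.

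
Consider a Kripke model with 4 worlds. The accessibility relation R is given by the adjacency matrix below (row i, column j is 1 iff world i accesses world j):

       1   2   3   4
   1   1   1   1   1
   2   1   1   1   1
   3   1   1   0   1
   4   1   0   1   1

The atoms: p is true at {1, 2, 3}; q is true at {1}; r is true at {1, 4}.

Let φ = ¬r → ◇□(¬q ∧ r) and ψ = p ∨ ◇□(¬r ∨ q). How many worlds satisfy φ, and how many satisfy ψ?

For ¬r → ◇□(¬q ∧ r):
1: ¬r is F, ◇□(¬q ∧ r) is F. ✓
2: ¬r is T, ◇□(¬q ∧ r) is F. ✗
3: ¬r is T, ◇□(¬q ∧ r) is F. ✗
4: ¬r is F, ◇□(¬q ∧ r) is F. ✓
— 2 worlds.
For p ∨ ◇□(¬r ∨ q):
1: p is T, ◇□(¬r ∨ q) is F. ✓
2: p is T, ◇□(¬r ∨ q) is F. ✓
3: p is T, ◇□(¬r ∨ q) is F. ✓
4: p is F, ◇□(¬r ∨ q) is F. ✗
— 3 worlds.

2 and 3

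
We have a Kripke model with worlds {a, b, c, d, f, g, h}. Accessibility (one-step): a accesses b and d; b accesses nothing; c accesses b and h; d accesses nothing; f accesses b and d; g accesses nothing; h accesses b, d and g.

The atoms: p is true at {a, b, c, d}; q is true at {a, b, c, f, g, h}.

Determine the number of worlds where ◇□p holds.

4

a: successors {b, d}; □p there: b:T, d:T. ✓
b: no successors, so ◇□p fails. ✗
c: successors {b, h}; □p there: b:T, h:F. ✓
d: no successors, so ◇□p fails. ✗
f: successors {b, d}; □p there: b:T, d:T. ✓
g: no successors, so ◇□p fails. ✗
h: successors {b, d, g}; □p there: b:T, d:T, g:T. ✓
Satisfying worlds: {a, c, f, h}.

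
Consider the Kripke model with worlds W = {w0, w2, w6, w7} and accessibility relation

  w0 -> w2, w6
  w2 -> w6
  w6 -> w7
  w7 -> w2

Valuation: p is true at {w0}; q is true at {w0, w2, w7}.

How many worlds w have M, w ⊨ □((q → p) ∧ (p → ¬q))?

1

w0: successors {w2, w6}; (q → p) ∧ (p → ¬q) there: w2:F, w6:T. ✗
w2: successors {w6}; (q → p) ∧ (p → ¬q) there: w6:T. ✓
w6: successors {w7}; (q → p) ∧ (p → ¬q) there: w7:F. ✗
w7: successors {w2}; (q → p) ∧ (p → ¬q) there: w2:F. ✗
Satisfying worlds: {w2}.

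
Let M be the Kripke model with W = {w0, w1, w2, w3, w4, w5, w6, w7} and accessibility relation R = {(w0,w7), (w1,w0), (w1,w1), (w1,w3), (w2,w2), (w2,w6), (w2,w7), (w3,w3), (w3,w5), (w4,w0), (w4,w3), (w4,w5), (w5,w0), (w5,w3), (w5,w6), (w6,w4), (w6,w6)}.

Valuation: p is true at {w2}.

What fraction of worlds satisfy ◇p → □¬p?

7/8

w0: ◇p is F, □¬p is T. ✓
w1: ◇p is F, □¬p is T. ✓
w2: ◇p is T, □¬p is F. ✗
w3: ◇p is F, □¬p is T. ✓
w4: ◇p is F, □¬p is T. ✓
w5: ◇p is F, □¬p is T. ✓
w6: ◇p is F, □¬p is T. ✓
w7: ◇p is F, □¬p is T. ✓
That's 7 of 8 worlds, so 7/8.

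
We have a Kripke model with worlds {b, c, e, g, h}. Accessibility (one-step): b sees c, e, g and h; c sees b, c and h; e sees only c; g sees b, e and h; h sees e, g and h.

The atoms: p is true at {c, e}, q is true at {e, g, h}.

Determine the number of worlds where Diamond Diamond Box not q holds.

4

b: successors {c, e, g, h}; Diamond Box not q there: c:F, e:F, g:T, h:T. ✓
c: successors {b, c, h}; Diamond Box not q there: b:T, c:F, h:T. ✓
e: successors {c}; Diamond Box not q there: c:F. ✗
g: successors {b, e, h}; Diamond Box not q there: b:T, e:F, h:T. ✓
h: successors {e, g, h}; Diamond Box not q there: e:F, g:T, h:T. ✓
Satisfying worlds: {b, c, g, h}.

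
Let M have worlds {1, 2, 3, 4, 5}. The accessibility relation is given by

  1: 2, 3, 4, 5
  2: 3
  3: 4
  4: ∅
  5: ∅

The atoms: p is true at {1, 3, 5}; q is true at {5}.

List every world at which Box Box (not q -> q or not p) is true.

1: successors {2, 3, 4, 5}; Box (not q -> q or not p) there: 2:F, 3:T, 4:T, 5:T. ✗
2: successors {3}; Box (not q -> q or not p) there: 3:T. ✓
3: successors {4}; Box (not q -> q or not p) there: 4:T. ✓
4: no successors, so Box Box (not q -> q or not p) holds vacuously. ✓
5: no successors, so Box Box (not q -> q or not p) holds vacuously. ✓

{2, 3, 4, 5}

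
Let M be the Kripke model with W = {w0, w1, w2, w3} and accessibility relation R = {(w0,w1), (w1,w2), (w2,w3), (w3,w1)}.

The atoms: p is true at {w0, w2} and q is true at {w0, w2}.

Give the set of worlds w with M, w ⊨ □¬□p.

w0: successors {w1}; ¬□p there: w1:F. ✗
w1: successors {w2}; ¬□p there: w2:T. ✓
w2: successors {w3}; ¬□p there: w3:T. ✓
w3: successors {w1}; ¬□p there: w1:F. ✗

{w1, w2}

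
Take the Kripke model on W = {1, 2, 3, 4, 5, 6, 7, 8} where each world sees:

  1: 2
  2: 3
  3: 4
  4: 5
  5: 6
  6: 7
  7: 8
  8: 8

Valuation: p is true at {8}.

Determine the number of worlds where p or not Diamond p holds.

7

1: p is F, not Diamond p is T. ✓
2: p is F, not Diamond p is T. ✓
3: p is F, not Diamond p is T. ✓
4: p is F, not Diamond p is T. ✓
5: p is F, not Diamond p is T. ✓
6: p is F, not Diamond p is T. ✓
7: p is F, not Diamond p is F. ✗
8: p is T, not Diamond p is F. ✓
Satisfying worlds: {1, 2, 3, 4, 5, 6, 8}.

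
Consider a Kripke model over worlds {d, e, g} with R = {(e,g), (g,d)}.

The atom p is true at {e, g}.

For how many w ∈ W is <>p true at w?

d: no successors, so <>p fails. ✗
e: successors {g}; p there: g:T. ✓
g: successors {d}; p there: d:F. ✗
Satisfying worlds: {e}.

1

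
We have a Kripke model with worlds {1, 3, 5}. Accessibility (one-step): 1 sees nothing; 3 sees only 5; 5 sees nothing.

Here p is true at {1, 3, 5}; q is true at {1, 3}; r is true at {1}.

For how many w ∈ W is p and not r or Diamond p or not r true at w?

2

1: p and not r is F, Diamond p or not r is F. ✗
3: p and not r is T, Diamond p or not r is T. ✓
5: p and not r is T, Diamond p or not r is T. ✓
Satisfying worlds: {3, 5}.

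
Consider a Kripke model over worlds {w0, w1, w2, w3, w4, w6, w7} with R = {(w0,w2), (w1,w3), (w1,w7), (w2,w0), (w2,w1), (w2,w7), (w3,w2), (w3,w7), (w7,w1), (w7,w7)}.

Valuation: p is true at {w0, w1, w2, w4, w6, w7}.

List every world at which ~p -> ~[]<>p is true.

{w0, w1, w2, w4, w6, w7}

w0: ~p is F, ~[]<>p is F. ✓
w1: ~p is F, ~[]<>p is F. ✓
w2: ~p is F, ~[]<>p is F. ✓
w3: ~p is T, ~[]<>p is F. ✗
w4: ~p is F, ~[]<>p is F. ✓
w6: ~p is F, ~[]<>p is F. ✓
w7: ~p is F, ~[]<>p is F. ✓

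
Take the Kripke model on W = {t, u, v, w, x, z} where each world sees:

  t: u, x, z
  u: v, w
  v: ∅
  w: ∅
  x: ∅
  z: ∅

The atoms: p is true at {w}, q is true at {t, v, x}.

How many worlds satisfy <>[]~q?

t: successors {u, x, z}; []~q there: u:F, x:T, z:T. ✓
u: successors {v, w}; []~q there: v:T, w:T. ✓
v: no successors, so <>[]~q fails. ✗
w: no successors, so <>[]~q fails. ✗
x: no successors, so <>[]~q fails. ✗
z: no successors, so <>[]~q fails. ✗
Satisfying worlds: {t, u}.

2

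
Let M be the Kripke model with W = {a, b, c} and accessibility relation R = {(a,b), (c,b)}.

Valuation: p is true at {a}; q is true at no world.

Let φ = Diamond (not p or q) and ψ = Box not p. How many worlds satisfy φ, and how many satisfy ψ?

For Diamond (not p or q):
a: successors {b}; not p or q there: b:T. ✓
b: no successors, so Diamond (not p or q) fails. ✗
c: successors {b}; not p or q there: b:T. ✓
— 2 worlds.
For Box not p:
a: successors {b}; not p there: b:T. ✓
b: no successors, so Box not p holds vacuously. ✓
c: successors {b}; not p there: b:T. ✓
— 3 worlds.

2 and 3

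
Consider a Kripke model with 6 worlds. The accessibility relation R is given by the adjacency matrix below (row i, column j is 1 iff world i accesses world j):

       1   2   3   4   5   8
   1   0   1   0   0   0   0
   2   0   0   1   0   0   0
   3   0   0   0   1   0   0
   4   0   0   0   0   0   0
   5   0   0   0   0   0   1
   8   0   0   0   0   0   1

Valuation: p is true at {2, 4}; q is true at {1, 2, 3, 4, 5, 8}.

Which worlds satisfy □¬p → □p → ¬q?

1: □¬p is F, □p → ¬q is F. ✓
2: □¬p is T, □p → ¬q is T. ✓
3: □¬p is F, □p → ¬q is F. ✓
4: □¬p is T, □p → ¬q is F. ✗
5: □¬p is T, □p → ¬q is T. ✓
8: □¬p is T, □p → ¬q is T. ✓

{1, 2, 3, 5, 8}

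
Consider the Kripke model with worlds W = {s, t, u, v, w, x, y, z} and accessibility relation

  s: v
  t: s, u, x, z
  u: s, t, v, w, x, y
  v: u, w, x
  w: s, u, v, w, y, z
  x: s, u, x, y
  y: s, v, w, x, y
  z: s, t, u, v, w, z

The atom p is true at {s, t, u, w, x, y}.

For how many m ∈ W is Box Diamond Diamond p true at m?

8

s: successors {v}; Diamond Diamond p there: v:T. ✓
t: successors {s, u, x, z}; Diamond Diamond p there: s:T, u:T, x:T, z:T. ✓
u: successors {s, t, v, w, x, y}; Diamond Diamond p there: s:T, t:T, v:T, w:T, x:T, y:T. ✓
v: successors {u, w, x}; Diamond Diamond p there: u:T, w:T, x:T. ✓
w: successors {s, u, v, w, y, z}; Diamond Diamond p there: s:T, u:T, v:T, w:T, y:T, z:T. ✓
x: successors {s, u, x, y}; Diamond Diamond p there: s:T, u:T, x:T, y:T. ✓
y: successors {s, v, w, x, y}; Diamond Diamond p there: s:T, v:T, w:T, x:T, y:T. ✓
z: successors {s, t, u, v, w, z}; Diamond Diamond p there: s:T, t:T, u:T, v:T, w:T, z:T. ✓
Satisfying worlds: {s, t, u, v, w, x, y, z}.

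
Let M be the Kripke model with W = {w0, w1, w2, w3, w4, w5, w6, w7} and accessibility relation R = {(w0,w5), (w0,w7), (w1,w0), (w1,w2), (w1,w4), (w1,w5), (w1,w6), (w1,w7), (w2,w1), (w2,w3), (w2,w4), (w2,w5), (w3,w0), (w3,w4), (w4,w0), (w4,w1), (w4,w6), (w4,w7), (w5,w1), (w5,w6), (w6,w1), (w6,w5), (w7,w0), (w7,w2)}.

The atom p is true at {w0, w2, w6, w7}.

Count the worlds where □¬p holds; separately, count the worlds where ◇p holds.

For □¬p:
w0: successors {w5, w7}; ¬p there: w5:T, w7:F. ✗
w1: successors {w0, w2, w4, w5, w6, w7}; ¬p there: w0:F, w2:F, w4:T, w5:T, w6:F, w7:F. ✗
w2: successors {w1, w3, w4, w5}; ¬p there: w1:T, w3:T, w4:T, w5:T. ✓
w3: successors {w0, w4}; ¬p there: w0:F, w4:T. ✗
w4: successors {w0, w1, w6, w7}; ¬p there: w0:F, w1:T, w6:F, w7:F. ✗
w5: successors {w1, w6}; ¬p there: w1:T, w6:F. ✗
w6: successors {w1, w5}; ¬p there: w1:T, w5:T. ✓
w7: successors {w0, w2}; ¬p there: w0:F, w2:F. ✗
— 2 worlds.
For ◇p:
w0: successors {w5, w7}; p there: w5:F, w7:T. ✓
w1: successors {w0, w2, w4, w5, w6, w7}; p there: w0:T, w2:T, w4:F, w5:F, w6:T, w7:T. ✓
w2: successors {w1, w3, w4, w5}; p there: w1:F, w3:F, w4:F, w5:F. ✗
w3: successors {w0, w4}; p there: w0:T, w4:F. ✓
w4: successors {w0, w1, w6, w7}; p there: w0:T, w1:F, w6:T, w7:T. ✓
w5: successors {w1, w6}; p there: w1:F, w6:T. ✓
w6: successors {w1, w5}; p there: w1:F, w5:F. ✗
w7: successors {w0, w2}; p there: w0:T, w2:T. ✓
— 6 worlds.

2 and 6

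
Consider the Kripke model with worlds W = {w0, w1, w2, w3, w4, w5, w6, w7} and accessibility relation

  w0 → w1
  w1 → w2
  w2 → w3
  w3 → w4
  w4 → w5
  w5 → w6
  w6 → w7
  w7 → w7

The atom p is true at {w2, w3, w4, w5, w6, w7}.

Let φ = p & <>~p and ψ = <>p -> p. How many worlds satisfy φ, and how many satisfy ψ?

For p & <>~p:
w0: p is F, <>~p is T. ✗
w1: p is F, <>~p is F. ✗
w2: p is T, <>~p is F. ✗
w3: p is T, <>~p is F. ✗
w4: p is T, <>~p is F. ✗
w5: p is T, <>~p is F. ✗
w6: p is T, <>~p is F. ✗
w7: p is T, <>~p is F. ✗
— 0 worlds.
For <>p -> p:
w0: <>p is F, p is F. ✓
w1: <>p is T, p is F. ✗
w2: <>p is T, p is T. ✓
w3: <>p is T, p is T. ✓
w4: <>p is T, p is T. ✓
w5: <>p is T, p is T. ✓
w6: <>p is T, p is T. ✓
w7: <>p is T, p is T. ✓
— 7 worlds.

0 and 7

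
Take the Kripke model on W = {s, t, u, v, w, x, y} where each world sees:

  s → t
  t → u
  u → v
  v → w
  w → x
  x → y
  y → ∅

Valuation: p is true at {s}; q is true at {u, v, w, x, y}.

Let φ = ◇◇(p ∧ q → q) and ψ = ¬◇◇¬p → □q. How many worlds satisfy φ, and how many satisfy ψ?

5 and 7

For ◇◇(p ∧ q → q):
s: successors {t}; ◇(p ∧ q → q) there: t:T. ✓
t: successors {u}; ◇(p ∧ q → q) there: u:T. ✓
u: successors {v}; ◇(p ∧ q → q) there: v:T. ✓
v: successors {w}; ◇(p ∧ q → q) there: w:T. ✓
w: successors {x}; ◇(p ∧ q → q) there: x:T. ✓
x: successors {y}; ◇(p ∧ q → q) there: y:F. ✗
y: no successors, so ◇◇(p ∧ q → q) fails. ✗
— 5 worlds.
For ¬◇◇¬p → □q:
s: ¬◇◇¬p is F, □q is F. ✓
t: ¬◇◇¬p is F, □q is T. ✓
u: ¬◇◇¬p is F, □q is T. ✓
v: ¬◇◇¬p is F, □q is T. ✓
w: ¬◇◇¬p is F, □q is T. ✓
x: ¬◇◇¬p is T, □q is T. ✓
y: ¬◇◇¬p is T, □q is T. ✓
— 7 worlds.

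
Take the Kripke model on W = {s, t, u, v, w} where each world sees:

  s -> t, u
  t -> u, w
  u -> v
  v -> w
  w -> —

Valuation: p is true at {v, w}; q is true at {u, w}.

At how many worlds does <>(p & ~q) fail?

s: successors {t, u}; p & ~q there: t:F, u:F. ✗
t: successors {u, w}; p & ~q there: u:F, w:F. ✗
u: successors {v}; p & ~q there: v:T. ✓
v: successors {w}; p & ~q there: w:F. ✗
w: no successors, so <>(p & ~q) fails. ✗
Satisfying worlds: {u}.
So <>(p & ~q) fails at the other 4 worlds.

4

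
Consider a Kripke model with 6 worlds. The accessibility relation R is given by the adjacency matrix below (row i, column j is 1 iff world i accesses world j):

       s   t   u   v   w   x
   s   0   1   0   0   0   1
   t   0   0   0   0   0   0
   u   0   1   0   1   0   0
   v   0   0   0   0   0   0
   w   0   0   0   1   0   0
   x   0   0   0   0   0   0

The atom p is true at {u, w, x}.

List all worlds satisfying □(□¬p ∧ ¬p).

s: successors {t, x}; □¬p ∧ ¬p there: t:T, x:F. ✗
t: no successors, so □(□¬p ∧ ¬p) holds vacuously. ✓
u: successors {t, v}; □¬p ∧ ¬p there: t:T, v:T. ✓
v: no successors, so □(□¬p ∧ ¬p) holds vacuously. ✓
w: successors {v}; □¬p ∧ ¬p there: v:T. ✓
x: no successors, so □(□¬p ∧ ¬p) holds vacuously. ✓

{t, u, v, w, x}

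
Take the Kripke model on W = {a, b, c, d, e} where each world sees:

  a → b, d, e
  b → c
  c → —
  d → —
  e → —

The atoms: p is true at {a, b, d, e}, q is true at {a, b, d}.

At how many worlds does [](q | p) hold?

a: successors {b, d, e}; q | p there: b:T, d:T, e:T. ✓
b: successors {c}; q | p there: c:F. ✗
c: no successors, so [](q | p) holds vacuously. ✓
d: no successors, so [](q | p) holds vacuously. ✓
e: no successors, so [](q | p) holds vacuously. ✓
Satisfying worlds: {a, c, d, e}.

4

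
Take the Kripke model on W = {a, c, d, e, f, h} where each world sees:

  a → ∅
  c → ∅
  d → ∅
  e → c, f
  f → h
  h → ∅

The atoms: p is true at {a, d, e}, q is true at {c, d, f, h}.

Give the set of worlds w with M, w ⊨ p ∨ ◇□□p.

a: p is T, ◇□□p is F. ✓
c: p is F, ◇□□p is F. ✗
d: p is T, ◇□□p is F. ✓
e: p is T, ◇□□p is T. ✓
f: p is F, ◇□□p is T. ✓
h: p is F, ◇□□p is F. ✗

{a, d, e, f}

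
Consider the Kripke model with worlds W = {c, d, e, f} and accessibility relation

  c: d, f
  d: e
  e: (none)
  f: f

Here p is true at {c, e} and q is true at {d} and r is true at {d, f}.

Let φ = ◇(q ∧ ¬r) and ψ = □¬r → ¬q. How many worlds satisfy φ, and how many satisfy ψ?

For ◇(q ∧ ¬r):
c: successors {d, f}; q ∧ ¬r there: d:F, f:F. ✗
d: successors {e}; q ∧ ¬r there: e:F. ✗
e: no successors, so ◇(q ∧ ¬r) fails. ✗
f: successors {f}; q ∧ ¬r there: f:F. ✗
— 0 worlds.
For □¬r → ¬q:
c: □¬r is F, ¬q is T. ✓
d: □¬r is T, ¬q is F. ✗
e: □¬r is T, ¬q is T. ✓
f: □¬r is F, ¬q is T. ✓
— 3 worlds.

0 and 3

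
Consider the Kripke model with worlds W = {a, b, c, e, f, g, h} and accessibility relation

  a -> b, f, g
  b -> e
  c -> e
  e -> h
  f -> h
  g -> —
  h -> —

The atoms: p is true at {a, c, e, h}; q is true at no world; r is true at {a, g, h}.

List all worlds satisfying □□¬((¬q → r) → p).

{e, f, g, h}

a: successors {b, f, g}; □¬((¬q → r) → p) there: b:F, f:F, g:T. ✗
b: successors {e}; □¬((¬q → r) → p) there: e:F. ✗
c: successors {e}; □¬((¬q → r) → p) there: e:F. ✗
e: successors {h}; □¬((¬q → r) → p) there: h:T. ✓
f: successors {h}; □¬((¬q → r) → p) there: h:T. ✓
g: no successors, so □□¬((¬q → r) → p) holds vacuously. ✓
h: no successors, so □□¬((¬q → r) → p) holds vacuously. ✓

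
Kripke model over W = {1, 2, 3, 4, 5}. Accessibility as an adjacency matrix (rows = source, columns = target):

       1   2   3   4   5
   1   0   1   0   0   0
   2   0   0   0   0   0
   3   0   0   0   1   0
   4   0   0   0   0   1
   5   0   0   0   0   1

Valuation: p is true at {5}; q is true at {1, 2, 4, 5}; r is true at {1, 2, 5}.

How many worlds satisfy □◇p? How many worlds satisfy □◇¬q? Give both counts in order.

4 and 1

For □◇p:
1: successors {2}; ◇p there: 2:F. ✗
2: no successors, so □◇p holds vacuously. ✓
3: successors {4}; ◇p there: 4:T. ✓
4: successors {5}; ◇p there: 5:T. ✓
5: successors {5}; ◇p there: 5:T. ✓
— 4 worlds.
For □◇¬q:
1: successors {2}; ◇¬q there: 2:F. ✗
2: no successors, so □◇¬q holds vacuously. ✓
3: successors {4}; ◇¬q there: 4:F. ✗
4: successors {5}; ◇¬q there: 5:F. ✗
5: successors {5}; ◇¬q there: 5:F. ✗
— 1 world.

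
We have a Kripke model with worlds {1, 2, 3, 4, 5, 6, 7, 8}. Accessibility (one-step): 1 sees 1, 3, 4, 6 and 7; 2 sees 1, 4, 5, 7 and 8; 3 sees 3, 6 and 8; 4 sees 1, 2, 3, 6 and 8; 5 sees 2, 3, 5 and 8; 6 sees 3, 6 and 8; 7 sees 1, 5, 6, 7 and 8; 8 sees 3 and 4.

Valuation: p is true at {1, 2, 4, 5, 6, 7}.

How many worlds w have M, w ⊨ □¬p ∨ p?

6

1: □¬p is F, p is T. ✓
2: □¬p is F, p is T. ✓
3: □¬p is F, p is F. ✗
4: □¬p is F, p is T. ✓
5: □¬p is F, p is T. ✓
6: □¬p is F, p is T. ✓
7: □¬p is F, p is T. ✓
8: □¬p is F, p is F. ✗
Satisfying worlds: {1, 2, 4, 5, 6, 7}.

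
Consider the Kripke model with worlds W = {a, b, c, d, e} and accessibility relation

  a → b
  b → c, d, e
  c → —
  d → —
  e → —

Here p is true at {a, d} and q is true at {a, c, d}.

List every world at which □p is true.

a: successors {b}; p there: b:F. ✗
b: successors {c, d, e}; p there: c:F, d:T, e:F. ✗
c: no successors, so □p holds vacuously. ✓
d: no successors, so □p holds vacuously. ✓
e: no successors, so □p holds vacuously. ✓

{c, d, e}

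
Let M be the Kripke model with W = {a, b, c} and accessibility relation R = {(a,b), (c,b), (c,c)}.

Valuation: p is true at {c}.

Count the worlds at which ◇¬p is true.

a: successors {b}; ¬p there: b:T. ✓
b: no successors, so ◇¬p fails. ✗
c: successors {b, c}; ¬p there: b:T, c:F. ✓
Satisfying worlds: {a, c}.

2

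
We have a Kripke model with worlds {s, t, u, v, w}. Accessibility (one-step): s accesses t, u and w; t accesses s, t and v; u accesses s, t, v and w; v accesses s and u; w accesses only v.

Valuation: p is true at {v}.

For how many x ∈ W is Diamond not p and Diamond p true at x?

s: Diamond not p is T, Diamond p is F. ✗
t: Diamond not p is T, Diamond p is T. ✓
u: Diamond not p is T, Diamond p is T. ✓
v: Diamond not p is T, Diamond p is F. ✗
w: Diamond not p is F, Diamond p is T. ✗
Satisfying worlds: {t, u}.

2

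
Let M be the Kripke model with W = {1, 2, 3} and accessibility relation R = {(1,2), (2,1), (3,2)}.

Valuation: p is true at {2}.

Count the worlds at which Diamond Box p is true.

1: successors {2}; Box p there: 2:F. ✗
2: successors {1}; Box p there: 1:T. ✓
3: successors {2}; Box p there: 2:F. ✗
Satisfying worlds: {2}.

1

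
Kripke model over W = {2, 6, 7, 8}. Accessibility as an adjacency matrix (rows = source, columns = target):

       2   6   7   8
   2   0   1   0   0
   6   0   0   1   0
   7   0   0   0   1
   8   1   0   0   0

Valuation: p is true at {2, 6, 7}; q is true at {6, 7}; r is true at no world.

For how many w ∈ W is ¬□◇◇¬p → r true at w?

2: ¬□◇◇¬p is F, r is F. ✓
6: ¬□◇◇¬p is T, r is F. ✗
7: ¬□◇◇¬p is T, r is F. ✗
8: ¬□◇◇¬p is T, r is F. ✗
Satisfying worlds: {2}.

1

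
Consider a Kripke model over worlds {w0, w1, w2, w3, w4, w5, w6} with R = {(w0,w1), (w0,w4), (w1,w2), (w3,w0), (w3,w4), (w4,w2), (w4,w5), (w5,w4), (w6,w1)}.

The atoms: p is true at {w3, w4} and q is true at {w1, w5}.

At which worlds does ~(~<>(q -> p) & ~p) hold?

{w0, w1, w3, w4, w5}

w0: ~<>(q -> p) & ~p is F. ✓
w1: ~<>(q -> p) & ~p is F. ✓
w2: ~<>(q -> p) & ~p is T. ✗
w3: ~<>(q -> p) & ~p is F. ✓
w4: ~<>(q -> p) & ~p is F. ✓
w5: ~<>(q -> p) & ~p is F. ✓
w6: ~<>(q -> p) & ~p is T. ✗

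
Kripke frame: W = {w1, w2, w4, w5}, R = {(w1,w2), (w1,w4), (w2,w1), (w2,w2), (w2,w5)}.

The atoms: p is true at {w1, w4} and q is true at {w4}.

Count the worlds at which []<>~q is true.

w1: successors {w2, w4}; <>~q there: w2:T, w4:F. ✗
w2: successors {w1, w2, w5}; <>~q there: w1:T, w2:T, w5:F. ✗
w4: no successors, so []<>~q holds vacuously. ✓
w5: no successors, so []<>~q holds vacuously. ✓
Satisfying worlds: {w4, w5}.

2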